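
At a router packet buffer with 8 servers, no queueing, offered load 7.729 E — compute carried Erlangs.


B(8,7.729) = 0.220417 (Erlang-B)
Carried load = a(1 − B) = 7.729·(1 − 0.220417) = 7.729·0.779583 = 6.0254 E

Final: 6.0254 Erlangs


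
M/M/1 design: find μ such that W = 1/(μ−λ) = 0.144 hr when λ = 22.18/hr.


W = 1/(μ−λ) ⇒ μ − λ = 1/W = 1/0.144 = 6.9444
μ = λ + 1/W = 22.18 + 6.9444 = 29.1244 per hr

Final: 29.1244 /hr


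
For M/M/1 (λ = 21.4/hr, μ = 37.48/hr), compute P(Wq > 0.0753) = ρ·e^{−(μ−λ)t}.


ρ = 21.4/37.48 = 0.5710
P(Wq > t) = ρ·e^{−(μ−λ)t} = 0.5710·e^{−1.2108}
= 0.5710·0.297952 = 0.170122

Final: 0.170122


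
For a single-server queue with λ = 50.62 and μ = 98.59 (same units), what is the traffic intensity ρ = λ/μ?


ρ = λ/μ = 50.62/98.59 = 0.5134

Final: 0.5134


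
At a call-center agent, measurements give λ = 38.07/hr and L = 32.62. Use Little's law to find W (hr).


W = L/λ = 32.62/38.07 = 0.8568 hr

Final: 0.8568 hr


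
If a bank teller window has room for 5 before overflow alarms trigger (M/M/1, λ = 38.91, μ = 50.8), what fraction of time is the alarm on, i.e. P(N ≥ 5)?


ρ = 38.91/50.8 = 0.7659
P(N ≥ n) = ρ^n = 0.7659^5 = 0.263626

Final: 0.263626


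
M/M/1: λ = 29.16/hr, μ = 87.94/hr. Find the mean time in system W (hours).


W = 1/(μ−λ) = 1/(87.94 − 29.16) = 1/58.78 = 0.01701 hr

Final: 0.01701 hr


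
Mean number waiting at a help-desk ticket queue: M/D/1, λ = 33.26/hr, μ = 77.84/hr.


ρ = 33.26/77.84 = 0.4273
M/D/1: Lq = ρ²/(2(1−ρ)) = 0.1826/(2·0.5727) = 0.15939

Final: 0.15939


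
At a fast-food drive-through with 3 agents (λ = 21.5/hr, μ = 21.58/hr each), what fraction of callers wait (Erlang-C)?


a = λ/μ = 0.9963; ρ = a/3 = 0.3321
P₀ = 0.365048 (from M/M/c formula)
C(c,a) = [a^c/(c!(1−ρ))]·P₀ = [0.98892/(6·0.6679)]·0.365048
= 0.24677·0.365048 = 0.090084

Final: 0.090084


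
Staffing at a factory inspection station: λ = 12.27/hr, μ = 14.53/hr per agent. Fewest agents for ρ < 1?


Stability requires cμ > λ ⇔ c > λ/μ.
λ/μ = 12.27/14.53 = 0.8445
Minimum integer c = ⌊0.8445⌋ + 1 = 1
Check: 1·14.53 = 14.53 > 12.27, while 0·14.53 = 0.00 ≤ 12.27

Final: 1 servers


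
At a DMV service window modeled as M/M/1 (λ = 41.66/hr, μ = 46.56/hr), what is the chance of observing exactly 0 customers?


ρ = 41.66/46.56 = 0.8948
P_n = (1−ρ)·ρ^n = (1 − 0.8948)·0.8948^0 = 0.1052·1.000000 = 0.105241

Final: 0.105241


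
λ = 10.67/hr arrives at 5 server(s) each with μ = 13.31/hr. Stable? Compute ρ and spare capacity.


Total capacity cμ = 5·13.31 = 66.55/hr
ρ = λ/(cμ) = 10.67/66.55 = 0.1603
Stable ⇔ ρ < 1: YES
Spare capacity = cμ − λ = 66.55 − 10.67 = 55.88/hr

Final: ρ = 0.1603; stable; margin = 55.88/hr


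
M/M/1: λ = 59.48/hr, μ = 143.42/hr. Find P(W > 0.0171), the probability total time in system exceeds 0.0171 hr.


W ~ Exponential(μ−λ) for M/M/1.
μ − λ = 143.42 − 59.48 = 83.9400
P(W > t) = e^{−(μ−λ)t} = e^{−1.4354} = 0.238026

Final: 0.238026


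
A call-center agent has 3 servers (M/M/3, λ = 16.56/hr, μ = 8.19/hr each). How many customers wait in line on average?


a = λ/μ = 2.0220; ρ = a/3 = 0.6740
P₀ = 0.107615
Lq = P₀·a^c·ρ / (c!·(1−ρ)²) = 0.107615·8.26665·0.6740/(6·0.10628)
= 0.94027

Final: 0.94027


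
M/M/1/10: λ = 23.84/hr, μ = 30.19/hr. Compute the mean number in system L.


ρ = 23.84/30.19 = 0.7897
L = ρ[1 − (K+1)ρ^K + Kρ^(K+1)] / [(1−ρ)(1−ρ^(K+1))]
Numerator: 0.7897·(1 − 11·0.094283 + 10·0.074452) = 0.558616
Denominator: (0.2103)·(0.925548) = 0.194675
L = 0.558616/0.194675 = 2.8695

Final: 2.8695


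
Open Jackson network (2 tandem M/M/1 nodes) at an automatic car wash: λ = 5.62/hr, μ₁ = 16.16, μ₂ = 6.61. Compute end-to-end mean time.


Each node sees arrival rate λ = 5.62/hr (tandem ⇒ throughput preserved).
W₁ = 1/(μ₁−λ) = 1/(16.16−5.62) = 0.09488 hr
W₂ = 1/(μ₂−λ) = 1/(6.61−5.62) = 1.01010 hr
W_total = W₁ + W₂ = 0.09488 + 1.01010 = 1.10498 hr

Final: 1.10498 hr


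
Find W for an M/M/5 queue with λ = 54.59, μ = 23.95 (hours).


a = 2.2793; ρ = 0.4559; P₀ = 0.100831
Lq = P₀·a^c·ρ/(c!(1−ρ)²) = 0.07959
Wq = Lq/λ = 0.07959/54.59 = 0.001458 hr
W = Wq + 1/μ = 0.001458 + 0.04175 = 0.04321 hr

Final: 0.04321 hr


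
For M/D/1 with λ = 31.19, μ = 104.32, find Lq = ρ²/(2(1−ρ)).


ρ = 31.19/104.32 = 0.2990
M/D/1: Lq = ρ²/(2(1−ρ)) = 0.08939/(2·0.7010) = 0.06376

Final: 0.06376


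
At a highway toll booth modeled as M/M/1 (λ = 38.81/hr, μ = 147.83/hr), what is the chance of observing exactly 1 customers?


ρ = 38.81/147.83 = 0.2625
P_n = (1−ρ)·ρ^n = (1 − 0.2625)·0.2625^1 = 0.7375·0.262531 = 0.193609

Final: 0.193609


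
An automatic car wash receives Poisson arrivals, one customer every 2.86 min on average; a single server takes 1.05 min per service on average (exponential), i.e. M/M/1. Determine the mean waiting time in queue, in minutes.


λ = 60/2.86 = 20.9790 /hr
μ = 60/1.05 = 57.1429 /hr
ρ = λ/μ = 20.9790/57.1429 = 0.3671
Wq = ρ/(μ−λ) = 0.3671/(57.1429−20.9790) = 0.01015 hr
In minutes: 0.01015·60 = 0.6091 min

Final: 0.6091 min


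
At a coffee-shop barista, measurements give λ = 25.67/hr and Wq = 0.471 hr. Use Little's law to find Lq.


Lq = λWq = 25.67·0.471 = 12.0906

Final: 12.0906


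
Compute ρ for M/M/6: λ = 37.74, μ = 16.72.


ρ = λ/(cμ) = 37.74/(6·16.72) = 37.74/100.32 = 0.3762

Final: 0.3762


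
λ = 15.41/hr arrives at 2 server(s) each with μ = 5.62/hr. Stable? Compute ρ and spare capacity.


Total capacity cμ = 2·5.62 = 11.24/hr
ρ = λ/(cμ) = 15.41/11.24 = 1.3710
Stable ⇔ ρ < 1: NO
Spare capacity = cμ − λ = 11.24 − 15.41 = -4.17/hr

Final: ρ = 1.3710; unstable; margin = -4.17/hr


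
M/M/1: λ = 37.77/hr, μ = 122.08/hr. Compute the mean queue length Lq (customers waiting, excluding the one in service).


ρ = 37.77/122.08 = 0.3094
Lq = ρ²/(1−ρ) = 0.09572/0.6906 = 0.1386

Final: 0.1386


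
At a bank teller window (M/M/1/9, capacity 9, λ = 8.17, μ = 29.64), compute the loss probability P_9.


ρ = λ/μ = 8.17/29.64 = 0.2756
P_K = (1−ρ)ρ^K/(1−ρ^(K+1)) = (0.7244·0.000009185)/(1 − 0.000002532)
= 0.000006653/0.999997 = 0.000006653

Final: 0.000006653


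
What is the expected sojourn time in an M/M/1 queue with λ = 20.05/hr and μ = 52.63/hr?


W = 1/(μ−λ) = 1/(52.63 − 20.05) = 1/32.58 = 0.03069 hr

Final: 0.03069 hr


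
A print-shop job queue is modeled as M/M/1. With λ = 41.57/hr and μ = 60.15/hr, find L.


ρ = λ/μ = 41.57/60.15 = 0.6911
L = ρ/(1−ρ) = 0.6911/(1 − 0.6911) = 0.6911/0.3089 = 2.2374

Final: 2.2374


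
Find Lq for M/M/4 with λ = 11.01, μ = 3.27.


a = λ/μ = 3.3670; ρ = a/4 = 0.8417
P₀ = 0.019907
Lq = P₀·a^c·ρ / (c!·(1−ρ)²) = 0.019907·128.51632·0.8417/(24·0.02505)
= 3.58270

Final: 3.58270


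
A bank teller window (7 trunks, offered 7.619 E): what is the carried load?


B(7,7.619) = 0.286231 (Erlang-B)
Carried load = a(1 − B) = 7.619·(1 − 0.286231) = 7.619·0.713769 = 5.4382 E

Final: 5.4382 Erlangs


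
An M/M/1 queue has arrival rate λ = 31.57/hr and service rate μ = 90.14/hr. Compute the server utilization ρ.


ρ = λ/μ = 31.57/90.14 = 0.3502

Final: 0.3502


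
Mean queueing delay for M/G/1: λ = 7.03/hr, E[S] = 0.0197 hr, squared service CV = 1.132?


ρ = λ·E[S] = 7.03·0.0197 = 0.1385
E[S²] = E[S]²(1+C_s²) = 0.0197²·(1+1.132) = 0.0008274
Wq = λ·E[S²]/(2(1−ρ)) = 7.03·0.0008274/(2·0.8615) = 0.003376 hr

Final: 0.003376 hr


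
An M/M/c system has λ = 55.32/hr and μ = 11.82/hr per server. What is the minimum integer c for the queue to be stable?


Stability requires cμ > λ ⇔ c > λ/μ.
λ/μ = 55.32/11.82 = 4.6802
Minimum integer c = ⌊4.6802⌋ + 1 = 5
Check: 5·11.82 = 59.10 > 55.32, while 4·11.82 = 47.28 ≤ 55.32

Final: 5 servers


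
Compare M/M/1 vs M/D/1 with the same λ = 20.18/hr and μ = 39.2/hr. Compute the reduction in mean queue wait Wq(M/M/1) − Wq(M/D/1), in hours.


ρ = 20.18/39.2 = 0.5148
Wq(M/M/1) = ρ/(μ−λ) = 0.5148/19.02 = 0.02707 hr
Wq(M/D/1) = ρ/(2(μ−λ)) = 0.01353 hr
Savings = 0.02707 − 0.01353 = 0.01353 hr

Final: 0.01353 hr


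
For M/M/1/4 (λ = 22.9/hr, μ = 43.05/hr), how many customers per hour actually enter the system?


ρ = 0.5319; P_K = (1−ρ)ρ^4/(1−ρ^5) = 0.039143
λ_eff = λ(1 − P_K) = 22.9·(1 − 0.039143) = 22.9·0.960857 = 22.0036 /hr

Final: 22.0036 /hr


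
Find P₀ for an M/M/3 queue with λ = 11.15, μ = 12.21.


a = λ/μ = 11.15/12.21 = 0.9132; ρ = a/c = 0.3044
Σ_{k=0}^{2} a^k/k! (terms k=0..2) = 1.00000 + 0.91319 + 0.41695 = 2.33014
Tail: a^3/(3!(1−ρ)) = 0.76151/(6·0.6956) = 0.18246
P₀ = 1/(2.33014 + 0.18246) = 1/2.51260 = 0.397994

Final: 0.397994


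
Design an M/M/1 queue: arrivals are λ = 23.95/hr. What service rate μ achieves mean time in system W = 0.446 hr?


W = 1/(μ−λ) ⇒ μ − λ = 1/W = 1/0.446 = 2.2422
μ = λ + 1/W = 23.95 + 2.2422 = 26.1922 per hr

Final: 26.1922 /hr


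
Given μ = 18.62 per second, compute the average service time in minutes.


Mean service time = 1/μ = 1/18.62 second = 0.05371 second
In minutes: 0.05371 × 0.0166667 = 0.0008951 min

Final: 0.0008951 min


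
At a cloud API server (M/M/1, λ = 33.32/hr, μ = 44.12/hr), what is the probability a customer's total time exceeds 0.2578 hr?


W ~ Exponential(μ−λ) for M/M/1.
μ − λ = 44.12 − 33.32 = 10.8000
P(W > t) = e^{−(μ−λ)t} = e^{−2.7842} = 0.061776

Final: 0.061776


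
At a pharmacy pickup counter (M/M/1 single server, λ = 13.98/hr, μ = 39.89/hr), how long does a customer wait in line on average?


ρ = 13.98/39.89 = 0.3505
Wq = ρ/(μ−λ) = 0.3505/(39.89 − 13.98) = 0.3505/25.91 = 0.01353 hr

Final: 0.01353 hr


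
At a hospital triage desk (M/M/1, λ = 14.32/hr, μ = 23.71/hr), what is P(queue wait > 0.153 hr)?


ρ = 14.32/23.71 = 0.6040
P(Wq > t) = ρ·e^{−(μ−λ)t} = 0.6040·e^{−1.4367}
= 0.6040·0.237718 = 0.143573

Final: 0.143573


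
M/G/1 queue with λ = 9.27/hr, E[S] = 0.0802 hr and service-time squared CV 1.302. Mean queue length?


ρ = λ·E[S] = 9.27·0.0802 = 0.7435
Lq = ρ²(1+C_s²)/(2(1−ρ)) = 0.5527·(1+1.302)/(2·0.2565)
= 0.5527·2.3020/0.5131 = 2.47981

Final: 2.47981


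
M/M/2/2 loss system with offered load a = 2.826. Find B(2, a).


B(c,a) = (a^c/c!) / Σ_{k=0}^{c} a^k/k!
a^2/2! = 3.993138
Σ terms (k=0..2): 1.00000 + 2.82600 + 3.99314 = 7.819138
B = 3.993138/7.819138 = 0.510688

Final: 0.510688


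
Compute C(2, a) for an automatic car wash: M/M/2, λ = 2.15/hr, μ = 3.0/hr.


a = λ/μ = 0.7167; ρ = a/2 = 0.3583
P₀ = 0.472393 (from M/M/c formula)
C(c,a) = [a^c/(c!(1−ρ))]·P₀ = [0.51361/(2·0.6417)]·0.472393
= 0.40022·0.472393 = 0.189059

Final: 0.189059


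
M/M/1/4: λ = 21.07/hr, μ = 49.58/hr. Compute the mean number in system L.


ρ = 21.07/49.58 = 0.4250
L = ρ[1 − (K+1)ρ^K + Kρ^(K+1)] / [(1−ρ)(1−ρ^(K+1))]
Numerator: 0.4250·(1 − 5·0.032616 + 4·0.013861) = 0.379227
Denominator: (0.5750)·(0.986139) = 0.567060
L = 0.379227/0.567060 = 0.6688

Final: 0.6688


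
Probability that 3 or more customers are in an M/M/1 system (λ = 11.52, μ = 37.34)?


ρ = 11.52/37.34 = 0.3085
P(N ≥ n) = ρ^n = 0.3085^3 = 0.029365

Final: 0.029365


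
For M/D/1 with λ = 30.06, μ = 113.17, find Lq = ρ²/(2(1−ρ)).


ρ = 30.06/113.17 = 0.2656
M/D/1: Lq = ρ²/(2(1−ρ)) = 0.07055/(2·0.7344) = 0.04804

Final: 0.04804


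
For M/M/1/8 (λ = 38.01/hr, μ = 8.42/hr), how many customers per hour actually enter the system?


ρ = 4.5143; P_K = (1−ρ)ρ^8/(1−ρ^9) = 0.778480
λ_eff = λ(1 − P_K) = 38.01·(1 − 0.778480) = 38.01·0.221520 = 8.4200 /hr

Final: 8.4200 /hr


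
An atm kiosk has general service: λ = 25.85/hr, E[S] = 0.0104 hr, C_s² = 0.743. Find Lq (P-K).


ρ = λ·E[S] = 25.85·0.0104 = 0.2688
Lq = ρ²(1+C_s²)/(2(1−ρ)) = 0.07227·(1+0.743)/(2·0.7312)
= 0.07227·1.7430/1.4623 = 0.08615

Final: 0.08615


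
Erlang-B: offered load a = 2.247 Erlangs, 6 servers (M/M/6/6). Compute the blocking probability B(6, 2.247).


B(c,a) = (a^c/c!) / Σ_{k=0}^{c} a^k/k!
a^6/6! = 0.178766
Σ terms (k=0..6): 1.00000 + 2.24700 + 2.52450 + 1.89085 + 1.06219 + 0.47735 + 0.17877 = 9.380659
B = 0.178766/9.380659 = 0.019057

Final: 0.019057


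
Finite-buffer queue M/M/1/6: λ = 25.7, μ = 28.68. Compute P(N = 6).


ρ = λ/μ = 25.7/28.68 = 0.8961
P_K = (1−ρ)ρ^K/(1−ρ^(K+1)) = (0.1039·0.517754)/(1 − 0.463957)
= 0.053797/0.536043 = 0.100360

Final: 0.100360


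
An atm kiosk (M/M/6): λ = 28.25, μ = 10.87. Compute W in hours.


a = 2.5989; ρ = 0.4331; P₀ = 0.073826
Lq = P₀·a^c·ρ/(c!(1−ρ)²) = 0.04259
Wq = Lq/λ = 0.04259/28.25 = 0.001508 hr
W = Wq + 1/μ = 0.001508 + 0.09200 = 0.09350 hr

Final: 0.09350 hr


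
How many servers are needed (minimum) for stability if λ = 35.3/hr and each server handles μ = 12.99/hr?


Stability requires cμ > λ ⇔ c > λ/μ.
λ/μ = 35.3/12.99 = 2.7175
Minimum integer c = ⌊2.7175⌋ + 1 = 3
Check: 3·12.99 = 38.97 > 35.3, while 2·12.99 = 25.98 ≤ 35.3

Final: 3 servers


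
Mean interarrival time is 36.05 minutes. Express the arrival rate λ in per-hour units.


λ = 1/(interarrival time) in consistent units.
1 hour = 60 min, so λ = 60/36.05 = 1.6644 per hour

Final: 1.6644 /hr


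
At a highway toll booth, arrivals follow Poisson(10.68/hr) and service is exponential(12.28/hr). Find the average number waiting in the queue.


ρ = 10.68/12.28 = 0.8697
Lq = ρ²/(1−ρ) = 0.7564/0.1303 = 5.8053

Final: 5.8053


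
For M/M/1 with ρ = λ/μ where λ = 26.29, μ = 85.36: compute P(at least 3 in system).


ρ = 26.29/85.36 = 0.3080
P(N ≥ n) = ρ^n = 0.3080^3 = 0.029215

Final: 0.029215


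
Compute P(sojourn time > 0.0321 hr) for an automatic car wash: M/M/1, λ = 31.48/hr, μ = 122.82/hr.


W ~ Exponential(μ−λ) for M/M/1.
μ − λ = 122.82 − 31.48 = 91.3400
P(W > t) = e^{−(μ−λ)t} = e^{−2.9320} = 0.053290

Final: 0.053290


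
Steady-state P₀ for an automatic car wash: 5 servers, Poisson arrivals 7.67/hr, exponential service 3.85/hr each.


a = λ/μ = 7.67/3.85 = 1.9922; ρ = a/c = 0.3984
Σ_{k=0}^{4} a^k/k! (terms k=0..4) = 1.00000 + 1.99221 + 1.98445 + 1.31781 + 0.65634 = 6.95080
Tail: a^5/(5!(1−ρ)) = 31.38146/(120·0.6016) = 0.43472
P₀ = 1/(6.95080 + 0.43472) = 1/7.38553 = 0.135400

Final: 0.135400


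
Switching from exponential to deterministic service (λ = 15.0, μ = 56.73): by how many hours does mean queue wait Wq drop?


ρ = 15.0/56.73 = 0.2644
Wq(M/M/1) = ρ/(μ−λ) = 0.2644/41.73 = 0.006336 hr
Wq(M/D/1) = ρ/(2(μ−λ)) = 0.003168 hr
Savings = 0.006336 − 0.003168 = 0.003168 hr

Final: 0.003168 hr


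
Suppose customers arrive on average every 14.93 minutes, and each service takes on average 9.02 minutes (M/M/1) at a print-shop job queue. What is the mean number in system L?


λ = 60/14.93 = 4.0188 /hr
μ = 60/9.02 = 6.6519 /hr
ρ = λ/μ = 4.0188/6.6519 = 0.6042
L = ρ/(1−ρ) = 0.6042/0.3958 = 1.5262

Final: 1.5262


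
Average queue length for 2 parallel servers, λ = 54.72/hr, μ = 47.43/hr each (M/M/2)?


a = λ/μ = 1.1537; ρ = a/2 = 0.5769
P₀ = 0.268351
Lq = P₀·a^c·ρ / (c!·(1−ρ)²) = 0.268351·1.33102·0.5769/(2·0.17906)
= 0.57535

Final: 0.57535


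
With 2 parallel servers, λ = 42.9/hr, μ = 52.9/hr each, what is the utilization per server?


ρ = λ/(cμ) = 42.9/(2·52.9) = 42.9/105.80 = 0.4055

Final: 0.4055


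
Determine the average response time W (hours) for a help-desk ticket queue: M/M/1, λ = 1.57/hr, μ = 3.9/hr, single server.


W = 1/(μ−λ) = 1/(3.9 − 1.57) = 1/2.33 = 0.4292 hr

Final: 0.4292 hr


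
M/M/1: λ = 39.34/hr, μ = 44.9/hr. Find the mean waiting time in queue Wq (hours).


ρ = 39.34/44.9 = 0.8762
Wq = ρ/(μ−λ) = 0.8762/(44.9 − 39.34) = 0.8762/5.56 = 0.1576 hr

Final: 0.1576 hr


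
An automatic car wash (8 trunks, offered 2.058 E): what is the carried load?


B(8,2.058) = 0.001020 (Erlang-B)
Carried load = a(1 − B) = 2.058·(1 − 0.001020) = 2.058·0.998980 = 2.0559 E

Final: 2.0559 Erlangs


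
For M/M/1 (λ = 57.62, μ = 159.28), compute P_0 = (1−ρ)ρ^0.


ρ = 57.62/159.28 = 0.3618
P_n = (1−ρ)·ρ^n = (1 − 0.3618)·0.3618^0 = 0.6382·1.000000 = 0.638247

Final: 0.638247


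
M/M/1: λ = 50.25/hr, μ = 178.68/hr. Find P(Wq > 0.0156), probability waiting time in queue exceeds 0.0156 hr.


ρ = 50.25/178.68 = 0.2812
P(Wq > t) = ρ·e^{−(μ−λ)t} = 0.2812·e^{−2.0035}
= 0.2812·0.134861 = 0.037927

Final: 0.037927


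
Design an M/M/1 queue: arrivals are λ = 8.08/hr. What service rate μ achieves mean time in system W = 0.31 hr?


W = 1/(μ−λ) ⇒ μ − λ = 1/W = 1/0.31 = 3.2258
μ = λ + 1/W = 8.08 + 3.2258 = 11.3058 per hr

Final: 11.3058 /hr


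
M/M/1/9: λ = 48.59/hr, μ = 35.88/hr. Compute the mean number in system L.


ρ = 48.59/35.88 = 1.3542
L = ρ[1 − (K+1)ρ^K + Kρ^(K+1)] / [(1−ρ)(1−ρ^(K+1))]
Numerator: 1.3542·(1 − 10·15.319697 + 9·20.746491) = 46.750195
Denominator: (-0.3542)·(-19.746491) = 6.994925
L = 46.750195/6.994925 = 6.6834

Final: 6.6834


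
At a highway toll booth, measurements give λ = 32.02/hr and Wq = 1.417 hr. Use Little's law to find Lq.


Lq = λWq = 32.02·1.417 = 45.3723

Final: 45.3723


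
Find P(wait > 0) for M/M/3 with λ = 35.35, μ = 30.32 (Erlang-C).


a = λ/μ = 1.1659; ρ = a/3 = 0.3886
P₀ = 0.305101 (from M/M/c formula)
C(c,a) = [a^c/(c!(1−ρ))]·P₀ = [1.58482/(6·0.6114)]·0.305101
= 0.43204·0.305101 = 0.131817

Final: 0.131817


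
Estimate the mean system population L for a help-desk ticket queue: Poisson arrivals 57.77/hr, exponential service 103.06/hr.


ρ = λ/μ = 57.77/103.06 = 0.5605
L = ρ/(1−ρ) = 0.5605/(1 − 0.5605) = 0.5605/0.4395 = 1.2756

Final: 1.2756


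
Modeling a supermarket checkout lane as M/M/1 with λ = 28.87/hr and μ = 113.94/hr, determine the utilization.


ρ = λ/μ = 28.87/113.94 = 0.2534

Final: 0.2534


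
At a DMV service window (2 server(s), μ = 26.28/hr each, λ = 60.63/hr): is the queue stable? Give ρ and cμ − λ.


Total capacity cμ = 2·26.28 = 52.56/hr
ρ = λ/(cμ) = 60.63/52.56 = 1.1535
Stable ⇔ ρ < 1: NO
Spare capacity = cμ − λ = 52.56 − 60.63 = -8.07/hr

Final: ρ = 1.1535; unstable; margin = -8.07/hr


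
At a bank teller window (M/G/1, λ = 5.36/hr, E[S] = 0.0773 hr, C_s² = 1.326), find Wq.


ρ = λ·E[S] = 5.36·0.0773 = 0.4143
E[S²] = E[S]²(1+C_s²) = 0.0773²·(1+1.326) = 0.013899
Wq = λ·E[S²]/(2(1−ρ)) = 5.36·0.013899/(2·0.5857) = 0.06360 hr

Final: 0.06360 hr


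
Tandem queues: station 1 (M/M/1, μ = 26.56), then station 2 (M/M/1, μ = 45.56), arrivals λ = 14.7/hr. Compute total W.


Each node sees arrival rate λ = 14.7/hr (tandem ⇒ throughput preserved).
W₁ = 1/(μ₁−λ) = 1/(26.56−14.7) = 0.08432 hr
W₂ = 1/(μ₂−λ) = 1/(45.56−14.7) = 0.03240 hr
W_total = W₁ + W₂ = 0.08432 + 0.03240 = 0.11672 hr

Final: 0.11672 hr


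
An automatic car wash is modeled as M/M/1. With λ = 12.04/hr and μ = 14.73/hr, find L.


ρ = λ/μ = 12.04/14.73 = 0.8174
L = ρ/(1−ρ) = 0.8174/(1 − 0.8174) = 0.8174/0.1826 = 4.4758

Final: 4.4758


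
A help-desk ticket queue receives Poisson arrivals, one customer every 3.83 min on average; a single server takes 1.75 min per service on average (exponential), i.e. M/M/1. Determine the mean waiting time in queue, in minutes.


λ = 60/3.83 = 15.6658 /hr
μ = 60/1.75 = 34.2857 /hr
ρ = λ/μ = 15.6658/34.2857 = 0.4569
Wq = ρ/(μ−λ) = 0.4569/(34.2857−15.6658) = 0.02454 hr
In minutes: 0.02454·60 = 1.472 min

Final: 1.472 min


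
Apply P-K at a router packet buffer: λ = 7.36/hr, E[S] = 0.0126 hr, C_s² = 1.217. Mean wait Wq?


ρ = λ·E[S] = 7.36·0.0126 = 0.09274
E[S²] = E[S]²(1+C_s²) = 0.0126²·(1+1.217) = 0.0003520
Wq = λ·E[S²]/(2(1−ρ)) = 7.36·0.0003520/(2·0.9073) = 0.001428 hr

Final: 0.001428 hr


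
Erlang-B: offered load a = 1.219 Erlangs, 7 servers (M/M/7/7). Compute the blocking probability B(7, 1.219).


B(c,a) = (a^c/c!) / Σ_{k=0}^{c} a^k/k!
a^7/7! = 0.0007936
Σ terms (k=0..7): 1.00000 + 1.21900 + 0.74298 + 0.30190 + 0.09200 + 0.02243 + 0.004557 + 0.0007936 = 3.383663
B = 0.0007936/3.383663 = 0.0002345

Final: 0.0002345


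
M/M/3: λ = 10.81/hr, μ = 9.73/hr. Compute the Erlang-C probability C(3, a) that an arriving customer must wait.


a = λ/μ = 1.1110; ρ = a/3 = 0.3703
P₀ = 0.323506 (from M/M/c formula)
C(c,a) = [a^c/(c!(1−ρ))]·P₀ = [1.37132/(6·0.6297)]·0.323506
= 0.36297·0.323506 = 0.117425

Final: 0.117425


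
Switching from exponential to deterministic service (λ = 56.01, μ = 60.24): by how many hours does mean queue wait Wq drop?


ρ = 56.01/60.24 = 0.9298
Wq(M/M/1) = ρ/(μ−λ) = 0.9298/4.23 = 0.21981 hr
Wq(M/D/1) = ρ/(2(μ−λ)) = 0.10990 hr
Savings = 0.21981 − 0.10990 = 0.10990 hr

Final: 0.10990 hr


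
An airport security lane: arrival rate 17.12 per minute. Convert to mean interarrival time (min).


Mean interarrival time = 1/λ = 1/17.12 minute = 0.05841 minute
In minutes: 0.05841 × 1 = 0.05841 min

Final: 0.05841 min


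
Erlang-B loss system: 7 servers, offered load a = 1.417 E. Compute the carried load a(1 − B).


B(7,1.417) = 0.0005518 (Erlang-B)
Carried load = a(1 − B) = 1.417·(1 − 0.0005518) = 1.417·0.999448 = 1.4162 E

Final: 1.4162 Erlangs


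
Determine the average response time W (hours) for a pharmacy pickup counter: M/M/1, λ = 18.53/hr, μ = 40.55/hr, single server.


W = 1/(μ−λ) = 1/(40.55 − 18.53) = 1/22.02 = 0.04541 hr

Final: 0.04541 hr


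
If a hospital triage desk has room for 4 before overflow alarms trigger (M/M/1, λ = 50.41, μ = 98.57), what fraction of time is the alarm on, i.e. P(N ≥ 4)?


ρ = 50.41/98.57 = 0.5114
P(N ≥ n) = ρ^n = 0.5114^4 = 0.068405

Final: 0.068405


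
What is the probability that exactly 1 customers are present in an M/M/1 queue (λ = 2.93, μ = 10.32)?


ρ = 2.93/10.32 = 0.2839
P_n = (1−ρ)·ρ^n = (1 − 0.2839)·0.2839^1 = 0.7161·0.283915 = 0.203307

Final: 0.203307


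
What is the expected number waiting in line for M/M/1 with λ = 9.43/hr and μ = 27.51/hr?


ρ = 9.43/27.51 = 0.3428
Lq = ρ²/(1−ρ) = 0.1175/0.6572 = 0.1788

Final: 0.1788


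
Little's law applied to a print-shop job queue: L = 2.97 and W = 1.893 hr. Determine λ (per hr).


λ = L/W = 2.97/1.893 = 1.5689 /hr

Final: 1.5689 /hr


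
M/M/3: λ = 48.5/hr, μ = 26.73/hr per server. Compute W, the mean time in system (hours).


a = 1.8144; ρ = 0.6048; P₀ = 0.143270
Lq = P₀·a^c·ρ/(c!(1−ρ)²) = 0.55240
Wq = Lq/λ = 0.55240/48.5 = 0.01139 hr
W = Wq + 1/μ = 0.01139 + 0.03741 = 0.04880 hr

Final: 0.04880 hr


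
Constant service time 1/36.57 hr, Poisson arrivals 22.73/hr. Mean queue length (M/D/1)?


ρ = 22.73/36.57 = 0.6215
M/D/1: Lq = ρ²/(2(1−ρ)) = 0.3863/(2·0.3785) = 0.51040

Final: 0.51040


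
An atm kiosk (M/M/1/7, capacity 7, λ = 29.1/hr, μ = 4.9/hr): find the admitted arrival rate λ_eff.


ρ = 5.9388; P_K = (1−ρ)ρ^7/(1−ρ^8) = 0.831616
λ_eff = λ(1 − P_K) = 29.1·(1 − 0.831616) = 29.1·0.168384 = 4.9000 /hr

Final: 4.9000 /hr


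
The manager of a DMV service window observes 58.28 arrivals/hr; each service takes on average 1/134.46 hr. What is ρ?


ρ = λ/μ = 58.28/134.46 = 0.4334

Final: 0.4334


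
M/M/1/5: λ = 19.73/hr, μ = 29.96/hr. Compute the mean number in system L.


ρ = 19.73/29.96 = 0.6585
L = ρ[1 − (K+1)ρ^K + Kρ^(K+1)] / [(1−ρ)(1−ρ^(K+1))]
Numerator: 0.6585·(1 − 6·0.123859 + 5·0.081566) = 0.437722
Denominator: (0.3415)·(0.918434) = 0.313604
L = 0.437722/0.313604 = 1.3958

Final: 1.3958


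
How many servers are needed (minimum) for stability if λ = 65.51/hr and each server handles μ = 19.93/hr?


Stability requires cμ > λ ⇔ c > λ/μ.
λ/μ = 65.51/19.93 = 3.2870
Minimum integer c = ⌊3.2870⌋ + 1 = 4
Check: 4·19.93 = 79.72 > 65.51, while 3·19.93 = 59.79 ≤ 65.51

Final: 4 servers


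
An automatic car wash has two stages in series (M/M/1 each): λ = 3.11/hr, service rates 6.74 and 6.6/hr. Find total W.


Each node sees arrival rate λ = 3.11/hr (tandem ⇒ throughput preserved).
W₁ = 1/(μ₁−λ) = 1/(6.74−3.11) = 0.27548 hr
W₂ = 1/(μ₂−λ) = 1/(6.6−3.11) = 0.28653 hr
W_total = W₁ + W₂ = 0.27548 + 0.28653 = 0.56202 hr

Final: 0.56202 hr


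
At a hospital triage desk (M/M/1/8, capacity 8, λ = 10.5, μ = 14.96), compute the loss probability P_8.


ρ = λ/μ = 10.5/14.96 = 0.7019
P_K = (1−ρ)ρ^K/(1−ρ^(K+1)) = (0.2981·0.058893)/(1 − 0.041335)
= 0.017558/0.958665 = 0.018315

Final: 0.018315


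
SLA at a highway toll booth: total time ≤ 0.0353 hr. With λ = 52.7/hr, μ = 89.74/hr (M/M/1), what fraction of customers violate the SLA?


W ~ Exponential(μ−λ) for M/M/1.
μ − λ = 89.74 − 52.7 = 37.0400
P(W > t) = e^{−(μ−λ)t} = e^{−1.3075} = 0.270492

Final: 0.270492


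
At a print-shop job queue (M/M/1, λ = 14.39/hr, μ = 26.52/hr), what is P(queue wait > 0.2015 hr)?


ρ = 14.39/26.52 = 0.5426
P(Wq > t) = ρ·e^{−(μ−λ)t} = 0.5426·e^{−2.4442}
= 0.5426·0.086796 = 0.047096

Final: 0.047096


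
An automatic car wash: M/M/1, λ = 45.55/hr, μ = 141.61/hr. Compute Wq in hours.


ρ = 45.55/141.61 = 0.3217
Wq = ρ/(μ−λ) = 0.3217/(141.61 − 45.55) = 0.3217/96.06 = 0.003349 hr

Final: 0.003349 hr


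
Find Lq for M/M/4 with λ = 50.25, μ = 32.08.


a = λ/μ = 1.5664; ρ = a/4 = 0.3916
P₀ = 0.206354
Lq = P₀·a^c·ρ / (c!·(1−ρ)²) = 0.206354·6.02014·0.3916/(24·0.37015)
= 0.05476

Final: 0.05476


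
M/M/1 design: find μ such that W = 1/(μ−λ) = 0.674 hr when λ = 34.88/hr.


W = 1/(μ−λ) ⇒ μ − λ = 1/W = 1/0.674 = 1.4837
μ = λ + 1/W = 34.88 + 1.4837 = 36.3637 per hr

Final: 36.3637 /hr


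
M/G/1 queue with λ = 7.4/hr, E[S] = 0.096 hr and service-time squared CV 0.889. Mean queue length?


ρ = λ·E[S] = 7.4·0.096 = 0.7104
Lq = ρ²(1+C_s²)/(2(1−ρ)) = 0.5047·(1+0.889)/(2·0.2896)
= 0.5047·1.8890/0.5792 = 1.64592

Final: 1.64592


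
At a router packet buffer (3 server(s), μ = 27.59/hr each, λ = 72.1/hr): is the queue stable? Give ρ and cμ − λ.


Total capacity cμ = 3·27.59 = 82.77/hr
ρ = λ/(cμ) = 72.1/82.77 = 0.8711
Stable ⇔ ρ < 1: YES
Spare capacity = cμ − λ = 82.77 − 72.1 = 10.67/hr

Final: ρ = 0.8711; stable; margin = 10.67/hr


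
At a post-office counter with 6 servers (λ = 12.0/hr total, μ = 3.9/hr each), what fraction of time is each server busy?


ρ = λ/(cμ) = 12.0/(6·3.9) = 12.0/23.40 = 0.5128

Final: 0.5128


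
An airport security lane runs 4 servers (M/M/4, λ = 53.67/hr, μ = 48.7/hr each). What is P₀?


a = λ/μ = 53.67/48.7 = 1.1021; ρ = a/c = 0.2755
Σ_{k=0}^{3} a^k/k! (terms k=0..3) = 1.00000 + 1.10205 + 0.60726 + 0.22308 = 2.93239
Tail: a^4/(4!(1−ρ)) = 1.47506/(24·0.7245) = 0.08483
P₀ = 1/(2.93239 + 0.08483) = 1/3.01723 = 0.331430

Final: 0.331430


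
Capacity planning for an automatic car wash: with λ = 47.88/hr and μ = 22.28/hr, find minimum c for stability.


Stability requires cμ > λ ⇔ c > λ/μ.
λ/μ = 47.88/22.28 = 2.1490
Minimum integer c = ⌊2.1490⌋ + 1 = 3
Check: 3·22.28 = 66.84 > 47.88, while 2·22.28 = 44.56 ≤ 47.88

Final: 3 servers


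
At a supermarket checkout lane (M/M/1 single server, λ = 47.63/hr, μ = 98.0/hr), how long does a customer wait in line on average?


ρ = 47.63/98.0 = 0.4860
Wq = ρ/(μ−λ) = 0.4860/(98.0 − 47.63) = 0.4860/50.37 = 0.009649 hr

Final: 0.009649 hr


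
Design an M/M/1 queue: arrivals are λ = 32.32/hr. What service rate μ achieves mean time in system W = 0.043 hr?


W = 1/(μ−λ) ⇒ μ − λ = 1/W = 1/0.043 = 23.2558
μ = λ + 1/W = 32.32 + 23.2558 = 55.5758 per hr

Final: 55.5758 /hr


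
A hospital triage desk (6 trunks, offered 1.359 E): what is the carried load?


B(6,1.359) = 0.002249 (Erlang-B)
Carried load = a(1 − B) = 1.359·(1 − 0.002249) = 1.359·0.997751 = 1.3559 E

Final: 1.3559 Erlangs


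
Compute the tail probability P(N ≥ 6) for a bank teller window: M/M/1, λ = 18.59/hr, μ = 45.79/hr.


ρ = 18.59/45.79 = 0.4060
P(N ≥ n) = ρ^n = 0.4060^6 = 0.004478

Final: 0.004478


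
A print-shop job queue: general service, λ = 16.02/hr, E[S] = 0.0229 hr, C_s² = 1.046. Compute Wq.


ρ = λ·E[S] = 16.02·0.0229 = 0.3669
E[S²] = E[S]²(1+C_s²) = 0.0229²·(1+1.046) = 0.001073
Wq = λ·E[S²]/(2(1−ρ)) = 16.02·0.001073/(2·0.6331) = 0.01357 hr

Final: 0.01357 hr


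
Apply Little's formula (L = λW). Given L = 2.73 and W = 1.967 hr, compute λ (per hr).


λ = L/W = 2.73/1.967 = 1.3879 /hr

Final: 1.3879 /hr


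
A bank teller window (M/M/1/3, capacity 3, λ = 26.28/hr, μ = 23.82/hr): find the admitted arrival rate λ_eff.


ρ = 1.1033; P_K = (1−ρ)ρ^3/(1−ρ^4) = 0.287970
λ_eff = λ(1 − P_K) = 26.28·(1 − 0.287970) = 26.28·0.712030 = 18.7122 /hr

Final: 18.7122 /hr


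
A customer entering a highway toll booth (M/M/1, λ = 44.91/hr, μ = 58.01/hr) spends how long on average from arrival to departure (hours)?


W = 1/(μ−λ) = 1/(58.01 − 44.91) = 1/13.10 = 0.07634 hr

Final: 0.07634 hr


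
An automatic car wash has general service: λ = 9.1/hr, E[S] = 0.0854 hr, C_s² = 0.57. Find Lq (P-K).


ρ = λ·E[S] = 9.1·0.0854 = 0.7771
Lq = ρ²(1+C_s²)/(2(1−ρ)) = 0.6039·(1+0.57)/(2·0.2229)
= 0.6039·1.5700/0.4457 = 2.12734

Final: 2.12734


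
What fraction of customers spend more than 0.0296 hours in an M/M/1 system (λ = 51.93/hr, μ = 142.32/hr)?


W ~ Exponential(μ−λ) for M/M/1.
μ − λ = 142.32 − 51.93 = 90.3900
P(W > t) = e^{−(μ−λ)t} = e^{−2.6755} = 0.068869

Final: 0.068869


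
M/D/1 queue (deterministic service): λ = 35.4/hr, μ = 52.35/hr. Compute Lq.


ρ = 35.4/52.35 = 0.6762
M/D/1: Lq = ρ²/(2(1−ρ)) = 0.4573/(2·0.3238) = 0.70614

Final: 0.70614


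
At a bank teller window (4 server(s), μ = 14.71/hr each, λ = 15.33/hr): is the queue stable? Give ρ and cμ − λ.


Total capacity cμ = 4·14.71 = 58.84/hr
ρ = λ/(cμ) = 15.33/58.84 = 0.2605
Stable ⇔ ρ < 1: YES
Spare capacity = cμ − λ = 58.84 − 15.33 = 43.51/hr

Final: ρ = 0.2605; stable; margin = 43.51/hr


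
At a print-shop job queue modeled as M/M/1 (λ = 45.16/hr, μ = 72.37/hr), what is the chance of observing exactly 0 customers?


ρ = 45.16/72.37 = 0.6240
P_n = (1−ρ)·ρ^n = (1 − 0.6240)·0.6240^0 = 0.3760·1.000000 = 0.375985

Final: 0.375985


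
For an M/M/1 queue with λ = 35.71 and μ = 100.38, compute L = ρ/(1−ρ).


ρ = λ/μ = 35.71/100.38 = 0.3557
L = ρ/(1−ρ) = 0.3557/(1 − 0.3557) = 0.3557/0.6443 = 0.5522

Final: 0.5522


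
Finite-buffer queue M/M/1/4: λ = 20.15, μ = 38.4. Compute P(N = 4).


ρ = λ/μ = 20.15/38.4 = 0.5247
P_K = (1−ρ)ρ^K/(1−ρ^(K+1)) = (0.4753·0.075819)/(1 − 0.039785)
= 0.036034/0.960215 = 0.037527

Final: 0.037527


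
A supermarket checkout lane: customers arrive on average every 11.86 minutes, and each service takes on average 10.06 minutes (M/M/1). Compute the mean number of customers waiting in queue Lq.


λ = 60/11.86 = 5.0590 /hr
μ = 60/10.06 = 5.9642 /hr
ρ = λ/μ = 5.0590/5.9642 = 0.8482
Lq = ρ²/(1−ρ) = 0.7195/0.1518 = 4.7407

Final: 4.7407


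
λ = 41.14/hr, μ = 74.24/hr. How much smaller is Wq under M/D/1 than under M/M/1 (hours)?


ρ = 41.14/74.24 = 0.5541
Wq(M/M/1) = ρ/(μ−λ) = 0.5541/33.10 = 0.01674 hr
Wq(M/D/1) = ρ/(2(μ−λ)) = 0.008371 hr
Savings = 0.01674 − 0.008371 = 0.008371 hr

Final: 0.008371 hr


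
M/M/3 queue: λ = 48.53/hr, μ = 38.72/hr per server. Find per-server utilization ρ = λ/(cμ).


ρ = λ/(cμ) = 48.53/(3·38.72) = 48.53/116.16 = 0.4178

Final: 0.4178


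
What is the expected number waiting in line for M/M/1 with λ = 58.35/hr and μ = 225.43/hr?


ρ = 58.35/225.43 = 0.2588
Lq = ρ²/(1−ρ) = 0.06700/0.7412 = 0.09040

Final: 0.09040


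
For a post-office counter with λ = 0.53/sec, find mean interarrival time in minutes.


Mean interarrival time = 1/λ = 1/0.53 second = 1.88679 second
In minutes: 1.88679 × 0.0166667 = 0.03145 min

Final: 0.03145 min


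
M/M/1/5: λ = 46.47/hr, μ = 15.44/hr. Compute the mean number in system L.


ρ = 46.47/15.44 = 3.0097
L = ρ[1 − (K+1)ρ^K + Kρ^(K+1)] / [(1−ρ)(1−ρ^(K+1))]
Numerator: 3.0097·(1 − 6·246.960151 + 5·743.279678) = 6728.631723
Denominator: (-2.0097)·(-742.279678) = 1491.770622
L = 6728.631723/1491.770622 = 4.5105

Final: 4.5105


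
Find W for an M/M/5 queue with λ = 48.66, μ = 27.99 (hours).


a = 1.7385; ρ = 0.3477; P₀ = 0.175168
Lq = P₀·a^c·ρ/(c!(1−ρ)²) = 0.01894
Wq = Lq/λ = 0.01894/48.66 = 0.0003893 hr
W = Wq + 1/μ = 0.0003893 + 0.03573 = 0.03612 hr

Final: 0.03612 hr


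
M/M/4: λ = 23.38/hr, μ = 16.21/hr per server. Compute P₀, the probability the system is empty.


a = λ/μ = 23.38/16.21 = 1.4423; ρ = a/c = 0.3606
Σ_{k=0}^{3} a^k/k! (terms k=0..3) = 1.00000 + 1.44232 + 1.04014 + 0.50007 = 3.98254
Tail: a^4/(4!(1−ρ)) = 4.32759/(24·0.6394) = 0.28200
P₀ = 1/(3.98254 + 0.28200) = 1/4.26453 = 0.234492

Final: 0.234492


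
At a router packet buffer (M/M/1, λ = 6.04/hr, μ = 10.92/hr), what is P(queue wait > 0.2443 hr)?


ρ = 6.04/10.92 = 0.5531
P(Wq > t) = ρ·e^{−(μ−λ)t} = 0.5531·e^{−1.1922}
= 0.5531·0.303558 = 0.167902

Final: 0.167902


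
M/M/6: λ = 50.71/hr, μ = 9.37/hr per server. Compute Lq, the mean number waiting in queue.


a = λ/μ = 5.4120; ρ = a/6 = 0.9020
P₀ = 0.002092
Lq = P₀·a^c·ρ / (c!·(1−ρ)²) = 0.002092·25126.04412·0.9020/(720·0.009606)
= 6.85595

Final: 6.85595


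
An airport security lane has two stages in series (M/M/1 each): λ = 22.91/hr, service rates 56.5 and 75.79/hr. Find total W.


Each node sees arrival rate λ = 22.91/hr (tandem ⇒ throughput preserved).
W₁ = 1/(μ₁−λ) = 1/(56.5−22.91) = 0.02977 hr
W₂ = 1/(μ₂−λ) = 1/(75.79−22.91) = 0.01891 hr
W_total = W₁ + W₂ = 0.02977 + 0.01891 = 0.04868 hr

Final: 0.04868 hr


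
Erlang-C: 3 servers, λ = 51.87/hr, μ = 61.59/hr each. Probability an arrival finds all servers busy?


a = λ/μ = 0.8422; ρ = a/3 = 0.2807
P₀ = 0.428223 (from M/M/c formula)
C(c,a) = [a^c/(c!(1−ρ))]·P₀ = [0.59734/(6·0.7193)]·0.428223
= 0.13841·0.428223 = 0.059271

Final: 0.059271


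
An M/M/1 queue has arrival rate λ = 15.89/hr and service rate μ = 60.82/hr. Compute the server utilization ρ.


ρ = λ/μ = 15.89/60.82 = 0.2613

Final: 0.2613


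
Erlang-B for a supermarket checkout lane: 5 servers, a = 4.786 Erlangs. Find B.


B(c,a) = (a^c/c!) / Σ_{k=0}^{c} a^k/k!
a^5/5! = 20.925807
Σ terms (k=0..5): 1.00000 + 4.78600 + 11.45290 + 18.27119 + 21.86148 + 20.92581 = 78.297374
B = 20.925807/78.297374 = 0.267261

Final: 0.267261


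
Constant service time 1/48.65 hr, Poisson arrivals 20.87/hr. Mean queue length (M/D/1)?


ρ = 20.87/48.65 = 0.4290
M/D/1: Lq = ρ²/(2(1−ρ)) = 0.1840/(2·0.5710) = 0.16114

Final: 0.16114


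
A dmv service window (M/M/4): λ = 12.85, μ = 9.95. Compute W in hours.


a = 1.2915; ρ = 0.3229; P₀ = 0.273556
Lq = P₀·a^c·ρ/(c!(1−ρ)²) = 0.02233
Wq = Lq/λ = 0.02233/12.85 = 0.001737 hr
W = Wq + 1/μ = 0.001737 + 0.10050 = 0.10224 hr

Final: 0.10224 hr


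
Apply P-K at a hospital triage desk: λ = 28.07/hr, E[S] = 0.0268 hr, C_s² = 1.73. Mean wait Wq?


ρ = λ·E[S] = 28.07·0.0268 = 0.7523
E[S²] = E[S]²(1+C_s²) = 0.0268²·(1+1.73) = 0.001961
Wq = λ·E[S²]/(2(1−ρ)) = 28.07·0.001961/(2·0.2477) = 0.11109 hr

Final: 0.11109 hr


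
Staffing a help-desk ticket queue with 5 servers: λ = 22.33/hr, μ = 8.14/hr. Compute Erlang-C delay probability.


a = λ/μ = 2.7432; ρ = a/5 = 0.5486
P₀ = 0.061826 (from M/M/c formula)
C(c,a) = [a^c/(c!(1−ρ))]·P₀ = [155.35370/(120·0.4514)]·0.061826
= 2.86831·0.061826 = 0.177335

Final: 0.177335


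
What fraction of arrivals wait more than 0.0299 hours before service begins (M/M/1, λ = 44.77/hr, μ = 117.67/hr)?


ρ = 44.77/117.67 = 0.3805
P(Wq > t) = ρ·e^{−(μ−λ)t} = 0.3805·e^{−2.1797}
= 0.3805·0.113074 = 0.043021

Final: 0.043021


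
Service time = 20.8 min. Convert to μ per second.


μ = 1/(service time) in consistent units.
1 second = 0.0166667 min, so μ = 0.0166667/20.8 = 0.0008013 per second

Final: 0.0008013 /sec


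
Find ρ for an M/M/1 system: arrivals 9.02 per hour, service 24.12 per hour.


ρ = λ/μ = 9.02/24.12 = 0.3740

Final: 0.3740


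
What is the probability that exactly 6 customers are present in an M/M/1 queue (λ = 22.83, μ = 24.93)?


ρ = 22.83/24.93 = 0.9158
P_n = (1−ρ)·ρ^n = (1 − 0.9158)·0.9158^6 = 0.08424·0.589796 = 0.049682

Final: 0.049682


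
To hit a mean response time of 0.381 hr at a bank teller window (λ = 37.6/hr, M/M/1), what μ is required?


W = 1/(μ−λ) ⇒ μ − λ = 1/W = 1/0.381 = 2.6247
μ = λ + 1/W = 37.6 + 2.6247 = 40.2247 per hr

Final: 40.2247 /hr


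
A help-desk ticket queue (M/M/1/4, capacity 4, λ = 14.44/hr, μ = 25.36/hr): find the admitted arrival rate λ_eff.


ρ = 0.5694; P_K = (1−ρ)ρ^4/(1−ρ^5) = 0.048145
λ_eff = λ(1 − P_K) = 14.44·(1 − 0.048145) = 14.44·0.951855 = 13.7448 /hr

Final: 13.7448 /hr


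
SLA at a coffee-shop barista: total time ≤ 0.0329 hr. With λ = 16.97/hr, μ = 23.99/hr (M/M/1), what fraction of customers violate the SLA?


W ~ Exponential(μ−λ) for M/M/1.
μ − λ = 23.99 − 16.97 = 7.0200
P(W > t) = e^{−(μ−λ)t} = e^{−0.2310} = 0.793773

Final: 0.793773


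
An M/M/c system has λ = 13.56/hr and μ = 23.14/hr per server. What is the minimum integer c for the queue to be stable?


Stability requires cμ > λ ⇔ c > λ/μ.
λ/μ = 13.56/23.14 = 0.5860
Minimum integer c = ⌊0.5860⌋ + 1 = 1
Check: 1·23.14 = 23.14 > 13.56, while 0·23.14 = 0.00 ≤ 13.56

Final: 1 servers


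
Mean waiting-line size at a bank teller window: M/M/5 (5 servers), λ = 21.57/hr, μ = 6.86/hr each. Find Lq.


a = λ/μ = 3.1443; ρ = a/5 = 0.6289
P₀ = 0.039615
Lq = P₀·a^c·ρ / (c!·(1−ρ)²) = 0.039615·307.34783·0.6289/(120·0.13774)
= 0.46323

Final: 0.46323


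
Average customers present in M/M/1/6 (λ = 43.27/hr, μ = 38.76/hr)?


ρ = 43.27/38.76 = 1.1164
L = ρ[1 − (K+1)ρ^K + Kρ^(K+1)] / [(1−ρ)(1−ρ^(K+1))]
Numerator: 1.1164·(1 − 7·1.935614 + 6·2.160836) = 0.464092
Denominator: (-0.1164)·(-1.160836) = 0.135072
L = 0.464092/0.135072 = 3.4359

Final: 3.4359


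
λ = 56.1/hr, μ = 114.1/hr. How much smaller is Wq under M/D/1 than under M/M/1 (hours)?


ρ = 56.1/114.1 = 0.4917
Wq(M/M/1) = ρ/(μ−λ) = 0.4917/58.00 = 0.008477 hr
Wq(M/D/1) = ρ/(2(μ−λ)) = 0.004239 hr
Savings = 0.008477 − 0.004239 = 0.004239 hr

Final: 0.004239 hr


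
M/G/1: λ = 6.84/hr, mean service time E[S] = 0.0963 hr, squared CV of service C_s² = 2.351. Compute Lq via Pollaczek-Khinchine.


ρ = λ·E[S] = 6.84·0.0963 = 0.6587
Lq = ρ²(1+C_s²)/(2(1−ρ)) = 0.4339·(1+2.351)/(2·0.3413)
= 0.4339·3.3510/0.6826 = 2.12992

Final: 2.12992


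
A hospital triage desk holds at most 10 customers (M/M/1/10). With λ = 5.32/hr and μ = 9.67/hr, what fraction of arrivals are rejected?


ρ = λ/μ = 5.32/9.67 = 0.5502
P_K = (1−ρ)ρ^K/(1−ρ^(K+1)) = (0.4498·0.002540)/(1 − 0.001397)
= 0.001143/0.998603 = 0.001144

Final: 0.001144
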